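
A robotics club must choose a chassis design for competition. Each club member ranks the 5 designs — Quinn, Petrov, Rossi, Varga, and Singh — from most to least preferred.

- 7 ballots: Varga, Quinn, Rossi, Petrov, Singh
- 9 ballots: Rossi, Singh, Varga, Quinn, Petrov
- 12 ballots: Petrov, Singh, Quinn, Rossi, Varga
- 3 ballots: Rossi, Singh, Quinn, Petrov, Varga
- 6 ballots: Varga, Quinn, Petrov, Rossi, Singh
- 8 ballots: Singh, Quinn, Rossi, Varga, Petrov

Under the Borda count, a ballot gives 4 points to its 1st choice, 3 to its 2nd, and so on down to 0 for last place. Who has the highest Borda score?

Singh

Borda scores:
  Quinn: 7·3 + 9·1 + 12·2 + 3·2 + 6·3 + 8·3 = 102
  Petrov: 7·1 + 9·0 + 12·4 + 3·1 + 6·2 + 8·0 = 70
  Rossi: 7·2 + 9·4 + 12·1 + 3·4 + 6·1 + 8·2 = 96
  Varga: 7·4 + 9·2 + 12·0 + 3·0 + 6·4 + 8·1 = 78
  Singh: 7·0 + 9·3 + 12·3 + 3·3 + 6·0 + 8·4 = 104
Singh has the highest total.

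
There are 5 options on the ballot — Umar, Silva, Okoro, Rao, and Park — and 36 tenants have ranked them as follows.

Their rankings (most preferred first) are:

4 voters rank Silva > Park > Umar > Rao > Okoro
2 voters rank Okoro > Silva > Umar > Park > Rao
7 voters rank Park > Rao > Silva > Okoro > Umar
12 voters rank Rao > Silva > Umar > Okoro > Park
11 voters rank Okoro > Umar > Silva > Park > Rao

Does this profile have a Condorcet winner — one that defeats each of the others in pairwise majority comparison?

Head-to-head results (36 voters total):
Umar vs Silva: Silva wins 25–11.
Umar vs Okoro: Okoro wins 20–16.
Umar vs Rao: Rao wins 19–17.
Umar vs Park: Umar wins 25–11.
Silva vs Okoro: Silva wins 23–13.
Silva vs Rao: Rao wins 19–17.
Silva vs Park: Silva wins 29–7.
Okoro vs Rao: Rao wins 23–13.
Okoro vs Park: Okoro wins 25–11.
Rao vs Park: Park wins 24–12.
No candidate beats all others: Umar beats Park beats Rao beats Umar, a majority cycle.

No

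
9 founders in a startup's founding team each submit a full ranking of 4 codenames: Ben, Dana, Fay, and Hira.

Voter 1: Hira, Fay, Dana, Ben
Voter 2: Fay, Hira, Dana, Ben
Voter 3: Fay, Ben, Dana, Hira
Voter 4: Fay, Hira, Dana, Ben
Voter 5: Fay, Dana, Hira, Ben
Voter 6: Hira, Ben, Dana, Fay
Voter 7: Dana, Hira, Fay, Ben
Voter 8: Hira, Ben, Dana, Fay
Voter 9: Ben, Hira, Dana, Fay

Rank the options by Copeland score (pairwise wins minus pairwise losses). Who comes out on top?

Pairwise results:
  Ben vs Dana: Dana wins 5–4.
  Ben vs Fay: Fay wins 6–3.
  Ben vs Hira: Hira wins 7–2.
  Dana vs Fay: Fay wins 5–4.
  Dana vs Hira: Hira wins 6–3.
  Fay vs Hira: Hira wins 5–4.
Copeland scores (wins − losses):
  Ben: 0 − 3 = -3
  Dana: 1 − 2 = -1
  Fay: 2 − 1 = 1
  Hira: 3 − 0 = 3
Hira has the best Copeland score.

Hira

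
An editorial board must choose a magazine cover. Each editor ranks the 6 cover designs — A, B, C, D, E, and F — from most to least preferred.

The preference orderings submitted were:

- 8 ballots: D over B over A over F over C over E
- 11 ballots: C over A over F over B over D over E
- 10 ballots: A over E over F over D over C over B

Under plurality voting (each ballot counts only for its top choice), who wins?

First-place vote totals:
  A: 10
  B: 0
  C: 11
  D: 8
  E: 0
  F: 0
C has the most first-place votes.

C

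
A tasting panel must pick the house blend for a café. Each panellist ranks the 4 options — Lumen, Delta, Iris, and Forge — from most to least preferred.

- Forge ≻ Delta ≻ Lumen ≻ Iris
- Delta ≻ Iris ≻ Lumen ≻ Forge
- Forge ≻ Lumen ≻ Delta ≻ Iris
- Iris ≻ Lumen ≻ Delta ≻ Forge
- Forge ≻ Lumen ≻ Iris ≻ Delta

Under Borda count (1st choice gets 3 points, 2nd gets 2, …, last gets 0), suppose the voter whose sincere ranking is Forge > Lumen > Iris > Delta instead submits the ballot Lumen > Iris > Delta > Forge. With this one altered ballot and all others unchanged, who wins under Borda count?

Lumen

Borda totals with the altered ballot: Lumen 9, Delta 8, Iris 7, Forge 6.
The switch changes the winner from Forge to Lumen.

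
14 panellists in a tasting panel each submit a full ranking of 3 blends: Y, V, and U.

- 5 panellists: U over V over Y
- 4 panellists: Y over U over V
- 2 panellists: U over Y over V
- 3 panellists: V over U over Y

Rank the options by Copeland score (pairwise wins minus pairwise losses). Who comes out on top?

U

Pairwise results:
  Y vs V: V wins 8–6.
  Y vs U: U wins 10–4.
  V vs U: U wins 11–3.
Copeland scores (wins − losses):
  Y: 0 − 2 = -2
  V: 1 − 1 = 0
  U: 2 − 0 = 2
U has the best Copeland score.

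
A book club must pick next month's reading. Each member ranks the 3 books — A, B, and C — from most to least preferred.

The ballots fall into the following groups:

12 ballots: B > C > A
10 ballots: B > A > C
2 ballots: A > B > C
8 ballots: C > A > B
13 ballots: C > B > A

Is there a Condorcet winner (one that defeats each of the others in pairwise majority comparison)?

Yes

Head-to-head results (45 voters total):
A vs B: B wins 35–10.
A vs C: C wins 33–12.
B vs C: B wins 24–21.
B beats each rival — A (35–10), C (24–21) — so B is the Condorcet winner.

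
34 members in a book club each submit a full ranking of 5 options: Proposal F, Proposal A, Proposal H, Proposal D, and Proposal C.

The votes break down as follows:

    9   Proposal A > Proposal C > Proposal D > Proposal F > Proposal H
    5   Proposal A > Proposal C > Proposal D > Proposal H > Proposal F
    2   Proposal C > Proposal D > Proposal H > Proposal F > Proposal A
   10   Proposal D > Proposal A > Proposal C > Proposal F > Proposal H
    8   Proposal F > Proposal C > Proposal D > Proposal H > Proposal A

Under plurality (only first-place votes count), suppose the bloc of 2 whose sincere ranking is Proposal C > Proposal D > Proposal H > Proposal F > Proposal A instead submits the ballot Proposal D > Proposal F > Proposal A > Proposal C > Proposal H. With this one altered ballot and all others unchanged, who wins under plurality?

Proposal A

First-place totals with the altered ballot: Proposal F 8, Proposal A 14, Proposal H 0, Proposal D 12, Proposal C 0.
The winner is unchanged: still Proposal A.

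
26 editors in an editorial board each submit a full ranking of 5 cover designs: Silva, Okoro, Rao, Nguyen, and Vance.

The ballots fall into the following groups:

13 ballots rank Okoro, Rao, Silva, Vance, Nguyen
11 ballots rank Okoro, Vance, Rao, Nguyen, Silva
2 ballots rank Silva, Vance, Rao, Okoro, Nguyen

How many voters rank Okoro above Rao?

Ballots ranking Okoro above Rao: 13+11 = 24.
Ballots ranking Rao above Okoro: 2.
So 24 of 26 voters prefer Okoro to Rao.

24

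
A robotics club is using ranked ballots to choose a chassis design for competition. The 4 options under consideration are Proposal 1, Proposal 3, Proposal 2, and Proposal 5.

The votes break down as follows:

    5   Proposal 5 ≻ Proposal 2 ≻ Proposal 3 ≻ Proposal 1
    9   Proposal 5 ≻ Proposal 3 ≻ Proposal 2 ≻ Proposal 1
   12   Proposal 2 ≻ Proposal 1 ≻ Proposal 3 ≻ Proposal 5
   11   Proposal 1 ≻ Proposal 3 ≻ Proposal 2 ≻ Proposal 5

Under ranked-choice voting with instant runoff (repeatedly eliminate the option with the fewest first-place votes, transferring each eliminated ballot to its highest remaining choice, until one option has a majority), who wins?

Proposal 2

Round 1: Proposal 5 14, Proposal 2 12, Proposal 1 11, Proposal 3 0. Proposal 3 has the fewest and is eliminated.
Round 2: Proposal 5 14, Proposal 2 12, Proposal 1 11. Proposal 1 has the fewest and is eliminated.
Round 3: Proposal 2 23, Proposal 5 14. Proposal 2 has a majority.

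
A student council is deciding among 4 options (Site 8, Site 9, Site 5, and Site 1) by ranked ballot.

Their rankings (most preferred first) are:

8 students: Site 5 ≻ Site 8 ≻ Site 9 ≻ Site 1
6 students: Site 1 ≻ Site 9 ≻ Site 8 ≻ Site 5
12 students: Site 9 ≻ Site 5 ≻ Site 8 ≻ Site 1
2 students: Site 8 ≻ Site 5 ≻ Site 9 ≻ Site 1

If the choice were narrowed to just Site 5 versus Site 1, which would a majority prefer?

Site 5

Ballots ranking Site 5 above Site 1: 8+12+2 = 22.
Ballots ranking Site 1 above Site 5: 6.
Site 5 wins the head-to-head, 22–6.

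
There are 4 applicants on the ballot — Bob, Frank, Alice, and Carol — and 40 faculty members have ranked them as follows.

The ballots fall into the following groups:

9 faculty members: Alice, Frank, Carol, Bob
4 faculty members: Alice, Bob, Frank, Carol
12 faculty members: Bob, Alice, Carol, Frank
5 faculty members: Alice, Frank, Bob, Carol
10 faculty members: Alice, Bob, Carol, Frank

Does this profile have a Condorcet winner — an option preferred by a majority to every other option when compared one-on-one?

Yes

Head-to-head results (40 voters total):
Bob vs Frank: Bob wins 26–14.
Bob vs Alice: Alice wins 28–12.
Bob vs Carol: Bob wins 31–9.
Frank vs Alice: Alice wins 40–0.
Frank vs Carol: Carol wins 22–18.
Alice vs Carol: Alice wins 40–0.
Alice beats each rival — Bob (28–12), Frank (40–0), Carol (40–0) — so Alice is the Condorcet winner.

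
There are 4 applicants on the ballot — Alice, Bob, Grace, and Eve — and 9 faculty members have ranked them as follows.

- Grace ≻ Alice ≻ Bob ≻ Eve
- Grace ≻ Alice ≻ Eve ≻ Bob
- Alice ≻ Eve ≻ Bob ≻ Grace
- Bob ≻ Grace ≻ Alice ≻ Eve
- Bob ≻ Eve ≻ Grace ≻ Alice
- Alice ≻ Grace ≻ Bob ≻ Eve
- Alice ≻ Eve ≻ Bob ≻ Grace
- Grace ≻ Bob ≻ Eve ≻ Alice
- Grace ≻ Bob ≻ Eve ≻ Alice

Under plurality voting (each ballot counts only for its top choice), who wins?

Grace

First-place vote totals:
  Alice: 3
  Bob: 2
  Grace: 4
  Eve: 0
Grace has the most first-place votes.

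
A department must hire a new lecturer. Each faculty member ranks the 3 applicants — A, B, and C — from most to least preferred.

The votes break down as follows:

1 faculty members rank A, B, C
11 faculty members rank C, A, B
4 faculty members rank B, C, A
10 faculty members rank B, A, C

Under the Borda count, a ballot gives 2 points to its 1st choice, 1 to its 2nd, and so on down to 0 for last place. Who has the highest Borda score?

Borda scores:
  A: 2 + 11·1 + 4·0 + 10·1 = 23
  B: 1 + 11·0 + 4·2 + 10·2 = 29
  C: 0 + 11·2 + 4·1 + 10·0 = 26
B has the highest total.

B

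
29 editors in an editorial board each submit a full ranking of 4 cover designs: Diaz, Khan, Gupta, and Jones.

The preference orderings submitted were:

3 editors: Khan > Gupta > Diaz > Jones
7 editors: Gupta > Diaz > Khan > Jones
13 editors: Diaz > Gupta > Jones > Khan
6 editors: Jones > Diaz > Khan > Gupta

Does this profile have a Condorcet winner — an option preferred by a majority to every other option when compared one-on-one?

Head-to-head results (29 voters total):
Diaz vs Khan: Diaz wins 26–3.
Diaz vs Gupta: Diaz wins 19–10.
Diaz vs Jones: Diaz wins 23–6.
Khan vs Gupta: Gupta wins 20–9.
Khan vs Jones: Jones wins 19–10.
Gupta vs Jones: Gupta wins 23–6.
Diaz beats each rival — Khan (26–3), Gupta (19–10), Jones (23–6) — so Diaz is the Condorcet winner.

Yes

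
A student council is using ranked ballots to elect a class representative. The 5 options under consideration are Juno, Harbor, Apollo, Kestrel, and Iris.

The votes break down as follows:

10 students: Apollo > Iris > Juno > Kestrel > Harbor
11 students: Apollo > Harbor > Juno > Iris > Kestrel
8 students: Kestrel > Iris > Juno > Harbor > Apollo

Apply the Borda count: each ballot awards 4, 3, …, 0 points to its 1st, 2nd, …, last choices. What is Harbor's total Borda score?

Borda scores:
  Juno: 10·2 + 11·2 + 8·2 = 58
  Harbor: 10·0 + 11·3 + 8·1 = 41
  Apollo: 10·4 + 11·4 + 8·0 = 84
  Kestrel: 10·1 + 11·0 + 8·4 = 42
  Iris: 10·3 + 11·1 + 8·3 = 65

41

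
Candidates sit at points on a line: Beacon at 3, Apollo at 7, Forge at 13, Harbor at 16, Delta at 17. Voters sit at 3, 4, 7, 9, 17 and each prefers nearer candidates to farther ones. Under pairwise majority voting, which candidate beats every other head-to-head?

Apollo

With single-peaked preferences on a line, the Condorcet winner is the candidate closest to the median voter.
The median voter (position 7) is closest to Apollo at 7.
Check: Apollo vs Delta — voters closer to Apollo: 4 of 5.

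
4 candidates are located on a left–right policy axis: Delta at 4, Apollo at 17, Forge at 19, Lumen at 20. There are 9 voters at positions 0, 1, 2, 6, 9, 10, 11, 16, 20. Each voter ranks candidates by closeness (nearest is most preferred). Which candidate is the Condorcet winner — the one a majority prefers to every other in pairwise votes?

With single-peaked preferences on a line, the Condorcet winner is the candidate closest to the median voter.
The median voter (position 9) is closest to Delta at 4.
Check: Delta vs Forge — voters closer to Delta: 7 of 9.

Delta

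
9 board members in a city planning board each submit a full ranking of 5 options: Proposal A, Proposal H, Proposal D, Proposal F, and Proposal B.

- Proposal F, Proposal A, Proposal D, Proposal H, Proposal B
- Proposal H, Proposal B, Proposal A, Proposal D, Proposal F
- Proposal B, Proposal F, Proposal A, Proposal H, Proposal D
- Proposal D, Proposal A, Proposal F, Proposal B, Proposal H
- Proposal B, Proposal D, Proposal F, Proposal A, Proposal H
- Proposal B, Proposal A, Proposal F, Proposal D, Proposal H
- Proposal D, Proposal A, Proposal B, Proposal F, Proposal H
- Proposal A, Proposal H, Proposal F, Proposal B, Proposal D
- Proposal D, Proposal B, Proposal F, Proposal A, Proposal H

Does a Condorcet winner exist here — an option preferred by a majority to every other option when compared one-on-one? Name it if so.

Head-to-head results (9 voters total):
Proposal A vs Proposal H: Proposal A wins 8–1.
Proposal A vs Proposal D: Proposal A wins 5–4.
Proposal A vs Proposal F: Proposal A wins 5–4.
Proposal A vs Proposal B: Proposal B wins 5–4.
Proposal H vs Proposal D: Proposal D wins 6–3.
Proposal H vs Proposal F: Proposal F wins 7–2.
Proposal H vs Proposal B: Proposal B wins 6–3.
Proposal D vs Proposal F: Proposal D wins 5–4.
Proposal D vs Proposal B: Proposal B wins 5–4.
Proposal F vs Proposal B: Proposal B wins 6–3.
Proposal B beats each rival — Proposal A (5–4), Proposal H (6–3), Proposal D (5–4), Proposal F (6–3) — so Proposal B is the Condorcet winner.

Proposal B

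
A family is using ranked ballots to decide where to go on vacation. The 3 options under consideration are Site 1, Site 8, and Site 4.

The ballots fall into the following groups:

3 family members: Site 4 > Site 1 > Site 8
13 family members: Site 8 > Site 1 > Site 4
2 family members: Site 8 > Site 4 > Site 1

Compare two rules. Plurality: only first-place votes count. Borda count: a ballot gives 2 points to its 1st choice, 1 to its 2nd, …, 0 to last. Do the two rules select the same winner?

Plurality first-place counts: Site 1 0, Site 8 15, Site 4 3 → Site 8.
Borda totals: Site 1 16, Site 8 30, Site 4 8 → Site 8.
The two rules agree on Site 8.

Yes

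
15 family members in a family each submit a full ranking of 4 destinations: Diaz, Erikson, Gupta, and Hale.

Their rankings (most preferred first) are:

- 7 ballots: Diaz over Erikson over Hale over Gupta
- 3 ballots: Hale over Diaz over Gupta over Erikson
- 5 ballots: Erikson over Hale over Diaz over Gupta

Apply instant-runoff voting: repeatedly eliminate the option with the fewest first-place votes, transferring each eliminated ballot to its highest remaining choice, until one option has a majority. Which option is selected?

Round 1: Diaz 7, Erikson 5, Hale 3, Gupta 0. Gupta has the fewest and is eliminated.
Round 2: Diaz 7, Erikson 5, Hale 3. Hale has the fewest and is eliminated.
Round 3: Diaz 10, Erikson 5. Diaz has a majority.

Diaz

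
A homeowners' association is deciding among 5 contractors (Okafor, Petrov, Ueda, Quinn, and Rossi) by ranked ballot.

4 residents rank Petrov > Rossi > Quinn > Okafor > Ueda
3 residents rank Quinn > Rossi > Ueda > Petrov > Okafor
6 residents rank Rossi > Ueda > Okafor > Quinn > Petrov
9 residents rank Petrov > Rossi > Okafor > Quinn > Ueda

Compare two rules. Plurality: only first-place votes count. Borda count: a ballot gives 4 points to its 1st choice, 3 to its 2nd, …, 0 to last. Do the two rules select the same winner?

No

Plurality first-place counts: Okafor 0, Petrov 13, Ueda 0, Quinn 3, Rossi 6 → Petrov.
Borda totals: Okafor 34, Petrov 55, Ueda 24, Quinn 35, Rossi 72 → Rossi.
The two rules disagree: plurality picks Petrov, Borda picks Rossi.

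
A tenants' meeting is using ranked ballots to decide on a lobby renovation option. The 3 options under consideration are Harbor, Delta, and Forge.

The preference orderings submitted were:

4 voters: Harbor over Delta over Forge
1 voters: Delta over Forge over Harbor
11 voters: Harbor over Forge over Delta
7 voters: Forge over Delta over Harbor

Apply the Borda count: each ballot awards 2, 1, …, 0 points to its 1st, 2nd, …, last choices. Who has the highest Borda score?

Borda scores:
  Harbor: 4·2 + 0 + 11·2 + 7·0 = 30
  Delta: 4·1 + 2 + 11·0 + 7·1 = 13
  Forge: 4·0 + 1 + 11·1 + 7·2 = 26
Harbor has the highest total.

Harbor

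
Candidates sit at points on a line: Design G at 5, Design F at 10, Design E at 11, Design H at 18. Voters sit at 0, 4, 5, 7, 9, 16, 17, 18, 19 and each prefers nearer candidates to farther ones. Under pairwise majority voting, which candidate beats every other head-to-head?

With single-peaked preferences on a line, the Condorcet winner is the candidate closest to the median voter.
The median voter (position 9) is closest to Design F at 10.
Check: Design F vs Design G — voters closer to Design F: 5 of 9.

Design F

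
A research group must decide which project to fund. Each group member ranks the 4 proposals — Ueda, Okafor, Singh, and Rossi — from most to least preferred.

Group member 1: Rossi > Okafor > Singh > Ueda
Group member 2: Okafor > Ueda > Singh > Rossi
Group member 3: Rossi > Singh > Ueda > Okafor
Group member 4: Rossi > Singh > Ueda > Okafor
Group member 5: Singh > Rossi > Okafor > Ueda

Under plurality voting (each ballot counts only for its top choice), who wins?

Rossi

First-place vote totals:
  Ueda: 0
  Okafor: 1
  Singh: 1
  Rossi: 3
Rossi has the most first-place votes.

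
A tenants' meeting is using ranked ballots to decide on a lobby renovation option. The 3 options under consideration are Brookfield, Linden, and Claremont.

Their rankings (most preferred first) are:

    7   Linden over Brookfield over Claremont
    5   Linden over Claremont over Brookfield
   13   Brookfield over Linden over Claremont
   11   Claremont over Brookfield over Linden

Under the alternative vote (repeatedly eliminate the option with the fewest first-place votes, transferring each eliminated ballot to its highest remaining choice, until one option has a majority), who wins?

Round 1: Brookfield 13, Linden 12, Claremont 11. Claremont has the fewest and is eliminated.
Round 2: Brookfield 24, Linden 12. Brookfield has a majority.

Brookfield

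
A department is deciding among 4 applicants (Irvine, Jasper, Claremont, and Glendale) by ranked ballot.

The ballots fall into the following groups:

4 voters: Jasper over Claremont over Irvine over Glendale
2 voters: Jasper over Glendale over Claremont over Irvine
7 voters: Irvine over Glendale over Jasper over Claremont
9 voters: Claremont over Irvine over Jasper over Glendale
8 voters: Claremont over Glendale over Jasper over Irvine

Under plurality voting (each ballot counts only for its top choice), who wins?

Claremont

First-place vote totals:
  Irvine: 7
  Jasper: 6
  Claremont: 17
  Glendale: 0
Claremont has the most first-place votes.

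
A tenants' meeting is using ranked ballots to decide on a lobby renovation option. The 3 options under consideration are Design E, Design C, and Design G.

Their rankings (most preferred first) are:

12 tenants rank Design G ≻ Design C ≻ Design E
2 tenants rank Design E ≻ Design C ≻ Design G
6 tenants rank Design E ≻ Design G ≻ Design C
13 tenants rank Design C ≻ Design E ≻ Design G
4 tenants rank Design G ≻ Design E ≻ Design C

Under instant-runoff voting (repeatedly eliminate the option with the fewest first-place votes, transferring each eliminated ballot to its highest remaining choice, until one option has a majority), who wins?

Round 1: Design G 16, Design C 13, Design E 8. Design E has the fewest and is eliminated.
Round 2: Design G 22, Design C 15. Design G has a majority.

Design G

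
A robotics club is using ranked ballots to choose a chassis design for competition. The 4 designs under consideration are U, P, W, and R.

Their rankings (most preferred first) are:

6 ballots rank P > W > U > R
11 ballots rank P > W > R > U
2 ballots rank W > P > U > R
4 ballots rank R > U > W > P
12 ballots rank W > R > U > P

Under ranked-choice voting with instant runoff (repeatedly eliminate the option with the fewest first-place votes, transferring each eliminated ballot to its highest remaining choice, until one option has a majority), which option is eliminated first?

U

Round 1: P 17, W 14, R 4, U 0. U has the fewest and is eliminated.
Round 2: P 17, W 14, R 4. R has the fewest and is eliminated.
Round 3: W 18, P 17. W has a majority.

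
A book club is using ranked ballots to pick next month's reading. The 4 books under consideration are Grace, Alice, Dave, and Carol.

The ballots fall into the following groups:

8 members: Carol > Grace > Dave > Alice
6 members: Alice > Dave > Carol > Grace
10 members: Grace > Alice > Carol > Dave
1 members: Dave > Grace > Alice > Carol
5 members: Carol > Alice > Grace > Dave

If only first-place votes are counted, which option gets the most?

First-place vote totals:
  Grace: 10
  Alice: 6
  Dave: 1
  Carol: 13
Carol has the most first-place votes.

Carol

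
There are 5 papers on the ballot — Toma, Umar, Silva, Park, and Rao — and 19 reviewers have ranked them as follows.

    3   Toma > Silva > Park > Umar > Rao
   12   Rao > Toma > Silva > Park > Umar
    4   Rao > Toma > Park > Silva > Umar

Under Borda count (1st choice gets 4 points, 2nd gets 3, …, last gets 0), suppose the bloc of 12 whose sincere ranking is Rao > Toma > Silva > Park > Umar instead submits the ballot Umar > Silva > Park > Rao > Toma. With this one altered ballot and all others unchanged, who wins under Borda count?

Umar

Borda totals with the altered ballot: Toma 24, Umar 51, Silva 49, Park 38, Rao 28.
The switch changes the winner from Rao to Umar.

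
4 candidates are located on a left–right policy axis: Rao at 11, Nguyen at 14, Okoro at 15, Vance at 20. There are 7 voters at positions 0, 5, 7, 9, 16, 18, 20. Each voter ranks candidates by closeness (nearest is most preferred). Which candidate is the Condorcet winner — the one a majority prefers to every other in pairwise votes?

Rao

With single-peaked preferences on a line, the Condorcet winner is the candidate closest to the median voter.
The median voter (position 9) is closest to Rao at 11.
Check: Rao vs Okoro — voters closer to Rao: 4 of 7.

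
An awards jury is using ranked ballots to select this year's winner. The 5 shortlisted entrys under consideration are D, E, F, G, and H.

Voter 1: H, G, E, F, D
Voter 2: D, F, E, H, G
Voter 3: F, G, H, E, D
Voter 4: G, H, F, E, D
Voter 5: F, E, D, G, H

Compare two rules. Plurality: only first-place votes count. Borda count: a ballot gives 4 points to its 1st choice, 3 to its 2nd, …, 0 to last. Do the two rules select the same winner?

Plurality first-place counts: D 1, E 0, F 2, G 1, H 1 → F.
Borda totals: D 6, E 9, F 14, G 11, H 10 → F.
The two rules agree on F.

Yes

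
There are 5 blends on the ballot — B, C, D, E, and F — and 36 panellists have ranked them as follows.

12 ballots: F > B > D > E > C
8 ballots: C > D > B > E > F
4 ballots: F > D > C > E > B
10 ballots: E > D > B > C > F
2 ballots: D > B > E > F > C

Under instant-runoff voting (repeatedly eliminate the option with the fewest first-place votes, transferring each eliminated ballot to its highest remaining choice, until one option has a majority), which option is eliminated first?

B

Round 1: F 16, E 10, C 8, D 2, B 0. B has the fewest and is eliminated.
Round 2: F 16, E 10, C 8, D 2. D has the fewest and is eliminated.
Round 3: F 16, E 12, C 8. C has the fewest and is eliminated.
Round 4: E 20, F 16. E has a majority.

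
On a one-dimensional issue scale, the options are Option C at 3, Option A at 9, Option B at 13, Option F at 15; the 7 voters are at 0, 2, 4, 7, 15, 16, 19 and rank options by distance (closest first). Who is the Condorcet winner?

Option A

With single-peaked preferences on a line, the Condorcet winner is the candidate closest to the median voter.
The median voter (position 7) is closest to Option A at 9.
Check: Option A vs Option B — voters closer to Option A: 4 of 7.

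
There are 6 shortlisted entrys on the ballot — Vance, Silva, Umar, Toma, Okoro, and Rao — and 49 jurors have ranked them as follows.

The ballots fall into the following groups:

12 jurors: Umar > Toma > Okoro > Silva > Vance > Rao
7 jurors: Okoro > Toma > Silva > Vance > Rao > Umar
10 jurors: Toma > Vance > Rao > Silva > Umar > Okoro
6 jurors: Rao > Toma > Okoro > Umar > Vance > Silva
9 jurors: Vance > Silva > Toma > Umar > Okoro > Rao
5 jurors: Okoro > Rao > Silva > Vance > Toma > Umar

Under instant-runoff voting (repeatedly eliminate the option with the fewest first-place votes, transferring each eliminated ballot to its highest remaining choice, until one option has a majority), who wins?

Toma

Round 1: Umar 12, Okoro 12, Toma 10, Vance 9, Rao 6, Silva 0. Silva has the fewest and is eliminated.
Round 2: Umar 12, Okoro 12, Toma 10, Vance 9, Rao 6. Rao has the fewest and is eliminated.
Round 3: Toma 16, Umar 12, Okoro 12, Vance 9. Vance has the fewest and is eliminated.
Round 4: Toma 25, Umar 12, Okoro 12. Toma has a majority.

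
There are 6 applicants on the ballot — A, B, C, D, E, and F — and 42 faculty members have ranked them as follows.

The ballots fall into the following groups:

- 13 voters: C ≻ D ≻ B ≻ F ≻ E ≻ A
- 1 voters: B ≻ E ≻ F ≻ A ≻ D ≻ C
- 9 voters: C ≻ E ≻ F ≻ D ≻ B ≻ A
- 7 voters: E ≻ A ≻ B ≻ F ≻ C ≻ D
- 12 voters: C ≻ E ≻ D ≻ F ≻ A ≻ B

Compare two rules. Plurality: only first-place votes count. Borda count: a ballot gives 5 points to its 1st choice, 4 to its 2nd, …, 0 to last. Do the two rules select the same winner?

Yes

Plurality first-place counts: A 0, B 1, C 34, D 0, E 7, F 0 → C.
Borda totals: A 42, B 74, C 177, D 107, E 136, F 94 → C.
The two rules agree on C.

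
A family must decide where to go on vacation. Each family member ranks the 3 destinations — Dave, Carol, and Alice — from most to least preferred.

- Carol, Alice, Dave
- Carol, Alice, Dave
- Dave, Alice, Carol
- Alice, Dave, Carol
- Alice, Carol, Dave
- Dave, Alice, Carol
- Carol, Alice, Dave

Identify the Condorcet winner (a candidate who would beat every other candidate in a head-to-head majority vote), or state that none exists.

Alice

Head-to-head results (7 voters total):
Dave vs Carol: Carol wins 4–3.
Dave vs Alice: Alice wins 5–2.
Carol vs Alice: Alice wins 4–3.
Alice beats each rival — Dave (5–2), Carol (4–3) — so Alice is the Condorcet winner.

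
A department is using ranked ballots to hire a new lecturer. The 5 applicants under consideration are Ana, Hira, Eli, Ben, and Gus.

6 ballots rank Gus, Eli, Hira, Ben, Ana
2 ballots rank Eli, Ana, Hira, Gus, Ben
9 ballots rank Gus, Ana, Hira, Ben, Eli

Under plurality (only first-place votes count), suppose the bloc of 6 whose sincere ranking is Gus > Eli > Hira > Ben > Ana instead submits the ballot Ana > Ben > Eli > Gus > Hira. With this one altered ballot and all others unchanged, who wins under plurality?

Gus

First-place totals with the altered ballot: Ana 6, Hira 0, Eli 2, Ben 0, Gus 9.
The winner is unchanged: still Gus.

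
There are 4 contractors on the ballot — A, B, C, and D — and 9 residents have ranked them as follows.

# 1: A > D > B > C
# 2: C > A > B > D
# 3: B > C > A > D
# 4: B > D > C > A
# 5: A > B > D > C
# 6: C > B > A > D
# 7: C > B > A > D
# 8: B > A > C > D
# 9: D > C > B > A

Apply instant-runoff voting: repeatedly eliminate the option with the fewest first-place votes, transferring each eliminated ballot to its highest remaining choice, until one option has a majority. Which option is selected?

B

Round 1: B 3, C 3, A 2, D 1. D has the fewest and is eliminated.
Round 2: C 4, B 3, A 2. A has the fewest and is eliminated.
Round 3: B 5, C 4. B has a majority.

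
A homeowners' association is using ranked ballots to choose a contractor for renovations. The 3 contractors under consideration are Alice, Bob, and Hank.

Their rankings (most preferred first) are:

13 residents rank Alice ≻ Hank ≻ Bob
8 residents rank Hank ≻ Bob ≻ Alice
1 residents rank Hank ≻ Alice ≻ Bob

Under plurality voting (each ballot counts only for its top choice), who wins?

First-place vote totals:
  Alice: 13
  Bob: 0
  Hank: 9
Alice has the most first-place votes.

Alice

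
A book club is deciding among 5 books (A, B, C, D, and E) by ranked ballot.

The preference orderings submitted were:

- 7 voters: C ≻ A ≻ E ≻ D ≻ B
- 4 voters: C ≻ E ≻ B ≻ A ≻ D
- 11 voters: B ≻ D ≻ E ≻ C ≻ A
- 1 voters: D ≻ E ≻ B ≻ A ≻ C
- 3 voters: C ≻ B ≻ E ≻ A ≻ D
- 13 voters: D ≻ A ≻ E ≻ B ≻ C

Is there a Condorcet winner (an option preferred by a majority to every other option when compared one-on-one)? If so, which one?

Head-to-head results (39 voters total):
A vs B: A wins 20–19.
A vs C: C wins 25–14.
A vs D: D wins 25–14.
A vs E: A wins 20–19.
B vs C: B wins 25–14.
B vs D: D wins 21–18.
B vs E: E wins 25–14.
C vs D: D wins 25–14.
C vs E: E wins 25–14.
D vs E: D wins 25–14.
D beats each rival — A (25–14), B (21–18), C (25–14), E (25–14) — so D is the Condorcet winner.

D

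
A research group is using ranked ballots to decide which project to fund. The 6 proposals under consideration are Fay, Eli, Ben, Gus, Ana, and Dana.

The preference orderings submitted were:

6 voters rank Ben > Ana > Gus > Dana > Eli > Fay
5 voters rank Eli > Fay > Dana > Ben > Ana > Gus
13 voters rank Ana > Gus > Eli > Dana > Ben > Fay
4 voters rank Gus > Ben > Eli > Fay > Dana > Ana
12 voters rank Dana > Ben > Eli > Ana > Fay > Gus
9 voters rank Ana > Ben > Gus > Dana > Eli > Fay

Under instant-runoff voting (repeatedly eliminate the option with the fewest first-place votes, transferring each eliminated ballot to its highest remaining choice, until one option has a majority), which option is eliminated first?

Round 1: Ana 22, Dana 12, Ben 6, Eli 5, Gus 4, Fay 0. Fay has the fewest and is eliminated.
Round 2: Ana 22, Dana 12, Ben 6, Eli 5, Gus 4. Gus has the fewest and is eliminated.
Round 3: Ana 22, Dana 12, Ben 10, Eli 5. Eli has the fewest and is eliminated.
Round 4: Ana 22, Dana 17, Ben 10. Ben has the fewest and is eliminated.
Round 5: Ana 28, Dana 21. Ana has a majority.

Fay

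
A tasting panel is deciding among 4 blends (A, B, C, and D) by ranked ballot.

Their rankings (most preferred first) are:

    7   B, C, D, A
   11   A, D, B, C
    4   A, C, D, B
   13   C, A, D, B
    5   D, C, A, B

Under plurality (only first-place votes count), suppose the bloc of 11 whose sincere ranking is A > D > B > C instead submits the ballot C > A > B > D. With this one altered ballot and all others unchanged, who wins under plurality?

C

First-place totals with the altered ballot: A 4, B 7, C 24, D 5.
The switch changes the winner from A to C.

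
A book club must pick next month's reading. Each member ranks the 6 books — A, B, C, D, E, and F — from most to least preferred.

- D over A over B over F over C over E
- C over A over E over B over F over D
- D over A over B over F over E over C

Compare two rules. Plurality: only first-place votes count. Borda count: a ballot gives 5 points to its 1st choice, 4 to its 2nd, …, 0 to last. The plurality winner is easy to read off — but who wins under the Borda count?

Plurality first-place counts: A 0, B 0, C 1, D 2, E 0, F 0 → D.
Borda totals: A 12, B 8, C 6, D 10, E 4, F 5 → A.

A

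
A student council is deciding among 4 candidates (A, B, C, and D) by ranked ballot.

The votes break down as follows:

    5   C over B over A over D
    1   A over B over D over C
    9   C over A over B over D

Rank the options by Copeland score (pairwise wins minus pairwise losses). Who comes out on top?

C

Pairwise results:
  A vs B: A wins 10–5.
  A vs C: C wins 14–1.
  A vs D: A wins 15–0.
  B vs C: C wins 14–1.
  B vs D: B wins 15–0.
  C vs D: C wins 14–1.
Copeland scores (wins − losses):
  A: 2 − 1 = 1
  B: 1 − 2 = -1
  C: 3 − 0 = 3
  D: 0 − 3 = -3
C has the best Copeland score.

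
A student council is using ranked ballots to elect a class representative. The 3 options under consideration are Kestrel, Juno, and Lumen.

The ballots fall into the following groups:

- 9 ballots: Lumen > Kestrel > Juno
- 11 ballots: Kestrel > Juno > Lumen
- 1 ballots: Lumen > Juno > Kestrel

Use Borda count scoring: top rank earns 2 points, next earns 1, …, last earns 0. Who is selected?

Kestrel

Borda scores:
  Kestrel: 9·1 + 11·2 + 0 = 31
  Juno: 9·0 + 11·1 + 1 = 12
  Lumen: 9·2 + 11·0 + 2 = 20
Kestrel has the highest total.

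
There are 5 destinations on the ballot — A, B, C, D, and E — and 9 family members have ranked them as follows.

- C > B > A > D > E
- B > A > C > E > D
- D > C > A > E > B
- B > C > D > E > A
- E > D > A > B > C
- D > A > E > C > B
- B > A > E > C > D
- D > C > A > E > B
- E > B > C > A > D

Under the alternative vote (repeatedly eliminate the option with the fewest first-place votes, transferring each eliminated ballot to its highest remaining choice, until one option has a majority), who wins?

B

Round 1: B 3, D 3, E 2, C 1, A 0. A has the fewest and is eliminated.
Round 2: B 3, D 3, E 2, C 1. C has the fewest and is eliminated.
Round 3: B 4, D 3, E 2. E has the fewest and is eliminated.
Round 4: B 5, D 4. B has a majority.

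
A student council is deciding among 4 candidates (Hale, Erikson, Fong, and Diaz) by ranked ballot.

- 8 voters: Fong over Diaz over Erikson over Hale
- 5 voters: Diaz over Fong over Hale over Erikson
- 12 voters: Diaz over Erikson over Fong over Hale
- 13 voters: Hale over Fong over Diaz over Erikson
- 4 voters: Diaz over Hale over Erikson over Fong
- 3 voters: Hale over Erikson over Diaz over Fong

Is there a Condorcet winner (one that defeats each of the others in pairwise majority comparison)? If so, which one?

Diaz

Head-to-head results (45 voters total):
Hale vs Erikson: Hale wins 25–20.
Hale vs Fong: Fong wins 25–20.
Hale vs Diaz: Diaz wins 29–16.
Erikson vs Fong: Fong wins 26–19.
Erikson vs Diaz: Diaz wins 42–3.
Fong vs Diaz: Diaz wins 24–21.
Diaz beats each rival — Hale (29–16), Erikson (42–3), Fong (24–21) — so Diaz is the Condorcet winner.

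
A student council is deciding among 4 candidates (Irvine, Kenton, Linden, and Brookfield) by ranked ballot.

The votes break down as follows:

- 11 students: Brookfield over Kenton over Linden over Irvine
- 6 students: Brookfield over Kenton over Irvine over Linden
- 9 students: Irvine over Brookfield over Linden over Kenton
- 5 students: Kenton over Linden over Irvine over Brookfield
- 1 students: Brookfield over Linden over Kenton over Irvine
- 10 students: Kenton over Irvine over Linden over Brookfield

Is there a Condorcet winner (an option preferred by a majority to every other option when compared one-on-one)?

Head-to-head results (42 voters total):
Irvine vs Kenton: Kenton wins 33–9.
Irvine vs Linden: Irvine wins 25–17.
Irvine vs Brookfield: Irvine wins 24–18.
Kenton vs Linden: Kenton wins 32–10.
Kenton vs Brookfield: Brookfield wins 27–15.
Linden vs Brookfield: Brookfield wins 27–15.
No candidate beats all others: Irvine beats Brookfield beats Kenton beats Irvine, a majority cycle.

No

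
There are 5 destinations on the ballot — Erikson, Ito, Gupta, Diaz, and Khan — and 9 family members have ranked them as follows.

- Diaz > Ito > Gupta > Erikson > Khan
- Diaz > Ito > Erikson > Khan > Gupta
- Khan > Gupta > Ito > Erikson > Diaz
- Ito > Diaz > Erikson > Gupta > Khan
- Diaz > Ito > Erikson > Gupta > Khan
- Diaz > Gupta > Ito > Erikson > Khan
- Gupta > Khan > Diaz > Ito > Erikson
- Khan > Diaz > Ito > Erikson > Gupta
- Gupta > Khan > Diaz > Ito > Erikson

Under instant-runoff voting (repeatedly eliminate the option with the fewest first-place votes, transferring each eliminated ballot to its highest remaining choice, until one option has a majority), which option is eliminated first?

Erikson

Round 1: Diaz 4, Gupta 2, Khan 2, Ito 1, Erikson 0. Erikson has the fewest and is eliminated.
Round 2: Diaz 4, Gupta 2, Khan 2, Ito 1. Ito has the fewest and is eliminated.
Round 3: Diaz 5, Gupta 2, Khan 2. Diaz has a majority.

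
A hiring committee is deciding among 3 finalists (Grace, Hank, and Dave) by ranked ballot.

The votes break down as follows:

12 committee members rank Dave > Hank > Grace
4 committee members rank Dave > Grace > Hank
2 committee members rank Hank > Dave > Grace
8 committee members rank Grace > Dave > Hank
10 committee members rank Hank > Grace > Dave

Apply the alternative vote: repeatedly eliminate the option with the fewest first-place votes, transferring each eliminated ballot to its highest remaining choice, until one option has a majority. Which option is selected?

Round 1: Dave 16, Hank 12, Grace 8. Grace has the fewest and is eliminated.
Round 2: Dave 24, Hank 12. Dave has a majority.

Dave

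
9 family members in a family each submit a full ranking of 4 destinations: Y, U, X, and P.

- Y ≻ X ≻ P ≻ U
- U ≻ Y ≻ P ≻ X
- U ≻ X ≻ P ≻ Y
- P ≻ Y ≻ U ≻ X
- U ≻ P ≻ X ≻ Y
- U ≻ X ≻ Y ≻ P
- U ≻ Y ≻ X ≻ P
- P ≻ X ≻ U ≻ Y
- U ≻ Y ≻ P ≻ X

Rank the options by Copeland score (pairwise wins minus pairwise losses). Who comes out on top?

Pairwise results:
  Y vs U: U wins 7–2.
  Y vs X: Y wins 5–4.
  Y vs P: Y wins 5–4.
  U vs X: U wins 7–2.
  U vs P: U wins 6–3.
  X vs P: P wins 5–4.
Copeland scores (wins − losses):
  Y: 2 − 1 = 1
  U: 3 − 0 = 3
  X: 0 − 3 = -3
  P: 1 − 2 = -1
U has the best Copeland score.

U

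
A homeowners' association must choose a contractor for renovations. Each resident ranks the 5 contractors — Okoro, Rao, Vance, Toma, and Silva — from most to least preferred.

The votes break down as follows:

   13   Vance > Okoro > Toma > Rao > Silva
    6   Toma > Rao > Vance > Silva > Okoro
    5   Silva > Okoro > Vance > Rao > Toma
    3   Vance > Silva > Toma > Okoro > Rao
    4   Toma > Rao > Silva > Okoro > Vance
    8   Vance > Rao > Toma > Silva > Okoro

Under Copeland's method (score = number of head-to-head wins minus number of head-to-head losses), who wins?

Vance

Pairwise results:
  Okoro vs Rao: Okoro wins 21–18.
  Okoro vs Vance: Vance wins 30–9.
  Okoro vs Toma: Toma wins 21–18.
  Okoro vs Silva: Silva wins 26–13.
  Rao vs Vance: Vance wins 29–10.
  Rao vs Toma: Toma wins 26–13.
  Rao vs Silva: Rao wins 31–8.
  Vance vs Toma: Vance wins 29–10.
  Vance vs Silva: Vance wins 30–9.
  Toma vs Silva: Toma wins 31–8.
Copeland scores (wins − losses):
  Okoro: 1 − 3 = -2
  Rao: 1 − 3 = -2
  Vance: 4 − 0 = 4
  Toma: 3 − 1 = 2
  Silva: 1 − 3 = -2
Vance has the best Copeland score.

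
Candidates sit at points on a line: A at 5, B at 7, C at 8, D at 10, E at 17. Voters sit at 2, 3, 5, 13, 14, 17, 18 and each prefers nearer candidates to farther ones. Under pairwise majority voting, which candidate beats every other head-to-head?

D

With single-peaked preferences on a line, the Condorcet winner is the candidate closest to the median voter.
The median voter (position 13) is closest to D at 10.
Check: D vs C — voters closer to D: 4 of 7.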